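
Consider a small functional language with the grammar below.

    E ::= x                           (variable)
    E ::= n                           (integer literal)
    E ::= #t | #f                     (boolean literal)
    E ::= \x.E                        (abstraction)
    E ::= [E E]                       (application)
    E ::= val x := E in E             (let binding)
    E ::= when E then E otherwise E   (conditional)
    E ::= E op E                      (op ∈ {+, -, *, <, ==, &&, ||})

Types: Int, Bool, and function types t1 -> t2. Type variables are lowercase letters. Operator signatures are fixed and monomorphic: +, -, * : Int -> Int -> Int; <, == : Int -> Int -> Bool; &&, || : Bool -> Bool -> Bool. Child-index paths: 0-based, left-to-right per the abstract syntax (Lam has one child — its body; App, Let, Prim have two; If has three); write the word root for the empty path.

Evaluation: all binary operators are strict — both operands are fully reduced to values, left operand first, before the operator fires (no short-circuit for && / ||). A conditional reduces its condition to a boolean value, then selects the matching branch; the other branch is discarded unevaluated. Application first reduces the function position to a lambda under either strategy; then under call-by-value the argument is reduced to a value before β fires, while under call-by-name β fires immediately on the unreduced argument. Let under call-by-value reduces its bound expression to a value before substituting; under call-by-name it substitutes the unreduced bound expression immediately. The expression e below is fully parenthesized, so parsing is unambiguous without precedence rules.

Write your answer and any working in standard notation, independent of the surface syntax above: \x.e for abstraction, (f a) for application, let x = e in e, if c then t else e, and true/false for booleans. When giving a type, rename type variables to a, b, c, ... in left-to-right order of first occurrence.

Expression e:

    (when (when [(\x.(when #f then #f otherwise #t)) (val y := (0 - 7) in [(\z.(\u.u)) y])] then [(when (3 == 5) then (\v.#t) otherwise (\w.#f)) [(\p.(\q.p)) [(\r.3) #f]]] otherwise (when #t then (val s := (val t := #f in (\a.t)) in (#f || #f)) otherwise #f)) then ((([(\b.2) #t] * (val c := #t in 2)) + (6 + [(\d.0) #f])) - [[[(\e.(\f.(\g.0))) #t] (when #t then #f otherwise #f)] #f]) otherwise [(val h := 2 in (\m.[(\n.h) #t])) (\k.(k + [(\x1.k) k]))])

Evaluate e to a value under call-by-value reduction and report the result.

Trace:
step 0: (if (if ((\x.(if false then false else true)) (let y = (0 - 7) in ((\z.(\u.u)) y))) then ((if (3 == 5) then (\v.true) else (\w.false)) ((\p.(\q.p)) ((\r.3) false))) else (if true then (let s = (let t = false in (\a.t)) in (false || false)) else false)) then (((((\b.2) true) * (let c = true in 2)) + (6 + ((\d.0) false))) - ((((\e.(\f.(\g.0))) true) (if true then false else false)) false)) else ((let h = 2 in (\m.((\n.h) true))) (\k.(k + ((\x1.k) k)))))
step 1: [delta@0.0.1.0] (if (if ((\x.(if false then false else true)) (let y = -7 in ((\z.(\u.u)) y))) then ((if (3 == 5) then (\v.true) else (\w.false)) ((\p.(\q.p)) ((\r.3) false))) else (if true then (let s = (let t = false in (\a.t)) in (false || false)) else false)) then (((((\b.2) true) * (let c = true in 2)) + (6 + ((\d.0) false))) - ((((\e.(\f.(\g.0))) true) (if true then false else false)) false)) else ((let h = 2 in (\m.((\n.h) true))) (\k.(k + ((\x1.k) k)))))
step 2: [let@0.0.1] (if (if ((\x.(if false then false else true)) ((\z.(\u.u)) -7)) then ((if (3 == 5) then (\v.true) else (\w.false)) ((\p.(\q.p)) ((\r.3) false))) else (if true then (let s = (let t = false in (\a.t)) in (false || false)) else false)) then (((((\b.2) true) * (let c = true in 2)) + (6 + ((\d.0) false))) - ((((\e.(\f.(\g.0))) true) (if true then false else false)) false)) else ((let h = 2 in (\m.((\n.h) true))) (\k.(k + ((\x1.k) k)))))
step 3: [beta@0.0.1] (if (if ((\x.(if false then false else true)) (\u.u)) then ((if (3 == 5) then (\v.true) else (\w.false)) ((\p.(\q.p)) ((\r.3) false))) else (if true then (let s = (let t = false in (\a.t)) in (false || false)) else false)) then (((((\b.2) true) * (let c = true in 2)) + (6 + ((\d.0) false))) - ((((\e.(\f.(\g.0))) true) (if true then false else false)) false)) else ((let h = 2 in (\m.((\n.h) true))) (\k.(k + ((\x1.k) k)))))
step 4: [beta@0.0] (if (if (if false then false else true) then ((if (3 == 5) then (\v.true) else (\w.false)) ((\p.(\q.p)) ((\r.3) false))) else (if true then (let s = (let t = false in (\a.t)) in (false || false)) else false)) then (((((\b.2) true) * (let c = true in 2)) + (6 + ((\d.0) false))) - ((((\e.(\f.(\g.0))) true) (if true then false else false)) false)) else ((let h = 2 in (\m.((\n.h) true))) (\k.(k + ((\x1.k) k)))))
step 5: [if@0.0] (if (if true then ((if (3 == 5) then (\v.true) else (\w.false)) ((\p.(\q.p)) ((\r.3) false))) else (if true then (let s = (let t = false in (\a.t)) in (false || false)) else false)) then (((((\b.2) true) * (let c = true in 2)) + (6 + ((\d.0) false))) - ((((\e.(\f.(\g.0))) true) (if true then false else false)) false)) else ((let h = 2 in (\m.((\n.h) true))) (\k.(k + ((\x1.k) k)))))
step 6: [if@0] (if ((if (3 == 5) then (\v.true) else (\w.false)) ((\p.(\q.p)) ((\r.3) false))) then (((((\b.2) true) * (let c = true in 2)) + (6 + ((\d.0) false))) - ((((\e.(\f.(\g.0))) true) (if true then false else false)) false)) else ((let h = 2 in (\m.((\n.h) true))) (\k.(k + ((\x1.k) k)))))
step 7: [delta@0.0.0] (if ((if false then (\v.true) else (\w.false)) ((\p.(\q.p)) ((\r.3) false))) then (((((\b.2) true) * (let c = true in 2)) + (6 + ((\d.0) false))) - ((((\e.(\f.(\g.0))) true) (if true then false else false)) false)) else ((let h = 2 in (\m.((\n.h) true))) (\k.(k + ((\x1.k) k)))))
step 8: [if@0.0] (if ((\w.false) ((\p.(\q.p)) ((\r.3) false))) then (((((\b.2) true) * (let c = true in 2)) + (6 + ((\d.0) false))) - ((((\e.(\f.(\g.0))) true) (if true then false else false)) false)) else ((let h = 2 in (\m.((\n.h) true))) (\k.(k + ((\x1.k) k)))))
step 9: [beta@0.1.1] (if ((\w.false) ((\p.(\q.p)) 3)) then (((((\b.2) true) * (let c = true in 2)) + (6 + ((\d.0) false))) - ((((\e.(\f.(\g.0))) true) (if true then false else false)) false)) else ((let h = 2 in (\m.((\n.h) true))) (\k.(k + ((\x1.k) k)))))
step 10: [beta@0.1] (if ((\w.false) (\q.3)) then (((((\b.2) true) * (let c = true in 2)) + (6 + ((\d.0) false))) - ((((\e.(\f.(\g.0))) true) (if true then false else false)) false)) else ((let h = 2 in (\m.((\n.h) true))) (\k.(k + ((\x1.k) k)))))
step 11: [beta@0] (if false then (((((\b.2) true) * (let c = true in 2)) + (6 + ((\d.0) false))) - ((((\e.(\f.(\g.0))) true) (if true then false else false)) false)) else ((let h = 2 in (\m.((\n.h) true))) (\k.(k + ((\x1.k) k)))))
step 12: [if@root] ((let h = 2 in (\m.((\n.h) true))) (\k.(k + ((\x1.k) k))))
step 13: [let@0] ((\m.((\n.2) true)) (\k.(k + ((\x1.k) k))))
step 14: [beta@root] ((\n.2) true)
step 15: [beta@root] 2

Answer: 2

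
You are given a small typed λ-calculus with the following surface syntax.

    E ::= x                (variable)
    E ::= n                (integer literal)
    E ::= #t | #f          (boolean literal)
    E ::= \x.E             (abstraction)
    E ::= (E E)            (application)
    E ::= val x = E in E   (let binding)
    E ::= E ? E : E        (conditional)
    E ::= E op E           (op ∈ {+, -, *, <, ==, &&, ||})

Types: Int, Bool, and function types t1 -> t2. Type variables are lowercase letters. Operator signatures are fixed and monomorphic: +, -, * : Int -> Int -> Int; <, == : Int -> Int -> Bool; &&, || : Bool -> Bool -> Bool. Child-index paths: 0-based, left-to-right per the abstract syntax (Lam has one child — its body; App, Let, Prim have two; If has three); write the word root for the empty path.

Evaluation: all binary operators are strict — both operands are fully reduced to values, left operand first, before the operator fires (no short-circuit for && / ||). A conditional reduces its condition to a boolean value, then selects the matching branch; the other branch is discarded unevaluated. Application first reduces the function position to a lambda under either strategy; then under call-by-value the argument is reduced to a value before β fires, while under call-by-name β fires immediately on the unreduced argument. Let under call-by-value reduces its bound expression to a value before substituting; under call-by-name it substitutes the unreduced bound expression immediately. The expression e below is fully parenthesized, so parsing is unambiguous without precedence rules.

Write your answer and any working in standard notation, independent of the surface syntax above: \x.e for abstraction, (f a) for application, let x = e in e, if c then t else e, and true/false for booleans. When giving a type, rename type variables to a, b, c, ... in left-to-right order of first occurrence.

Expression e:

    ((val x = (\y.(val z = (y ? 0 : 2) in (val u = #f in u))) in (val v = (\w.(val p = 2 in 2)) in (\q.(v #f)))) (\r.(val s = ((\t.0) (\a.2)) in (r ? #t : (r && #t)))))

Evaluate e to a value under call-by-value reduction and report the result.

Derivation:
step 0: ((let x = (\y.(let z = (if y then 0 else 2) in (let u = false in u))) in (let v = (\w.(let p = 2 in 2)) in (\q.(v false)))) (\r.(let s = ((\t.0) (\a.2)) in (if r then true else (r && true)))))
step 1: [let@0] ((let v = (\w.(let p = 2 in 2)) in (\q.(v false))) (\r.(let s = ((\t.0) (\a.2)) in (if r then true else (r && true)))))
step 2: [let@0] ((\q.((\w.(let p = 2 in 2)) false)) (\r.(let s = ((\t.0) (\a.2)) in (if r then true else (r && true)))))
step 3: [beta@root] ((\w.(let p = 2 in 2)) false)
step 4: [beta@root] (let p = 2 in 2)
step 5: [let@root] 2

Answer: 2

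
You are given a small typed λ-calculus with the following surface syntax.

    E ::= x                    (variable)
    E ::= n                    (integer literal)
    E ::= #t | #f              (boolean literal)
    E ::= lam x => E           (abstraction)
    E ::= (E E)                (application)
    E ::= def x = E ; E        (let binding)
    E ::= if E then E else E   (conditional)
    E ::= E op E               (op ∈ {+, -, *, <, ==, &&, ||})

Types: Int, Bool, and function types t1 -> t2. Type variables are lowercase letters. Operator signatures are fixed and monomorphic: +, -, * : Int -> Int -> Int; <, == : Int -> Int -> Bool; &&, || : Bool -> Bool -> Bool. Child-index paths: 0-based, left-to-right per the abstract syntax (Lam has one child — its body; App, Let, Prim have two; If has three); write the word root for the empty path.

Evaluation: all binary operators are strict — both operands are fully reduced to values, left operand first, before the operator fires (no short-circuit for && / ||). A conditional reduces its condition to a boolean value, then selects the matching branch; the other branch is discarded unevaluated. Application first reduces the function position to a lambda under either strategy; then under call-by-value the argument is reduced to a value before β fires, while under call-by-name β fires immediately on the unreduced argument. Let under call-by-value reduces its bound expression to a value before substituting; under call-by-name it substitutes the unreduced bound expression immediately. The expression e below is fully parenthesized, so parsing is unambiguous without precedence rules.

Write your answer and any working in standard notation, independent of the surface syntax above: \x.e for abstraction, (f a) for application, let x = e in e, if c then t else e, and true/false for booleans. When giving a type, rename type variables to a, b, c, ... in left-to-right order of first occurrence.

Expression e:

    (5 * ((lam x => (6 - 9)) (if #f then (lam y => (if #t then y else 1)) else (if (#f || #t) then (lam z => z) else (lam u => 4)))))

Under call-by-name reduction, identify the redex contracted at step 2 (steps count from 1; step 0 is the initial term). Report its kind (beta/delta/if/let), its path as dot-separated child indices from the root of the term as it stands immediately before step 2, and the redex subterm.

Answer: delta at 1 : (6 - 9)

Derivation:
step 0: (5 * ((\x.(6 - 9)) (if false then (\y.(if true then y else 1)) else (if (false || true) then (\z.z) else (\u.4)))))
step 1: [beta@1] (5 * (6 - 9))
step 2: [delta@1] (5 * -3)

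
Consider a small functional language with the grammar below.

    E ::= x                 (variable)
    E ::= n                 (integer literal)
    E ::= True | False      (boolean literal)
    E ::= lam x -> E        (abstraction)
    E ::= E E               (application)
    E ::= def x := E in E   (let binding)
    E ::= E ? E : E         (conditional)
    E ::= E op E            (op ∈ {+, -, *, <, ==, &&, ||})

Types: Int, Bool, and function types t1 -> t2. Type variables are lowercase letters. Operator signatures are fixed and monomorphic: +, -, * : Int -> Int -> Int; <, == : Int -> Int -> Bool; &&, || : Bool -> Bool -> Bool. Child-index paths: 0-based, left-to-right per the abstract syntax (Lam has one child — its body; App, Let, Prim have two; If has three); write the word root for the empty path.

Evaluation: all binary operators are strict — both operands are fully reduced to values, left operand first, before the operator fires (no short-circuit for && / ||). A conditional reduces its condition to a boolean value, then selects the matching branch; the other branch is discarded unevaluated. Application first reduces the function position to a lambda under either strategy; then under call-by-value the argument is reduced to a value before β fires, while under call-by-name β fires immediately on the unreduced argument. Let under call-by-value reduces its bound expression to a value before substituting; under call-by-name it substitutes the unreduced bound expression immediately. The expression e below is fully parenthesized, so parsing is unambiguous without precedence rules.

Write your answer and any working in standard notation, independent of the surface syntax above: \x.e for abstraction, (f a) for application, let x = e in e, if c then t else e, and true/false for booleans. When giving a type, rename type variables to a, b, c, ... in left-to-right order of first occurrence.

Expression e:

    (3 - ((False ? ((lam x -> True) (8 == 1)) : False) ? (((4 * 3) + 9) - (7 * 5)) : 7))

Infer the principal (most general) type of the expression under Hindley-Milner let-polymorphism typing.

Derivation:
  unify Int ~ Int
  unify Bool ~ Bool
\x._ : a -> Bool
  unify Int ~ Int
  unify Int ~ Int
  unify a -> Bool ~ Bool -> b
  unify a ~ Bool
  unify Bool ~ b
_ _ : Bool
  unify Bool ~ Bool
  unify Bool ~ Bool
  unify Int ~ Int
  unify Int ~ Int
  unify Int ~ Int
  unify Int ~ Int
  unify Int ~ Int
  unify Int ~ Int
  unify Int ~ Int
  unify Int ~ Int
  unify Int ~ Int
  unify Int ~ Int

Answer: Int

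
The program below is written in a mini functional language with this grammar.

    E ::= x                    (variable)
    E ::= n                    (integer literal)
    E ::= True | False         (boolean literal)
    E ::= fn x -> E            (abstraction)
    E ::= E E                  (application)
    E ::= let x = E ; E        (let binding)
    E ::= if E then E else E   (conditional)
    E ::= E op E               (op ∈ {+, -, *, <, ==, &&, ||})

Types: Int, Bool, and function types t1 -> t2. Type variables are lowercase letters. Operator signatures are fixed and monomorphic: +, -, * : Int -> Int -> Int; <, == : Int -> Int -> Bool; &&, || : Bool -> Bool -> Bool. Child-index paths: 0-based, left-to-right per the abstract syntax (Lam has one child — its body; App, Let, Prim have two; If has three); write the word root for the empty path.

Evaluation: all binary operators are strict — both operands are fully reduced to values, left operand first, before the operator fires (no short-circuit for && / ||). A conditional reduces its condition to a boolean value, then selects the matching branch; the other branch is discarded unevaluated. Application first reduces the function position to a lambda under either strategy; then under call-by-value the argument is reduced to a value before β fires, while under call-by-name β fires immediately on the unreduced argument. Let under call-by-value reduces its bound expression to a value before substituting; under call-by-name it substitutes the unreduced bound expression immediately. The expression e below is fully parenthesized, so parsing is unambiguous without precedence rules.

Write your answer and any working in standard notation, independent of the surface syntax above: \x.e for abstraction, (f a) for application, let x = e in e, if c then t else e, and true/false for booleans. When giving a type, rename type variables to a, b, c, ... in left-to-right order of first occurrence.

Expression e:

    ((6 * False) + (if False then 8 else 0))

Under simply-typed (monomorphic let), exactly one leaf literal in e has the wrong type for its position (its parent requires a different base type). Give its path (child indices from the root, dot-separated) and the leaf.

Working:
  unify Int ~ Int
  unify Bool ~ Int
  FAIL: mismatch Bool ~ Int

Answer: 0.1 : false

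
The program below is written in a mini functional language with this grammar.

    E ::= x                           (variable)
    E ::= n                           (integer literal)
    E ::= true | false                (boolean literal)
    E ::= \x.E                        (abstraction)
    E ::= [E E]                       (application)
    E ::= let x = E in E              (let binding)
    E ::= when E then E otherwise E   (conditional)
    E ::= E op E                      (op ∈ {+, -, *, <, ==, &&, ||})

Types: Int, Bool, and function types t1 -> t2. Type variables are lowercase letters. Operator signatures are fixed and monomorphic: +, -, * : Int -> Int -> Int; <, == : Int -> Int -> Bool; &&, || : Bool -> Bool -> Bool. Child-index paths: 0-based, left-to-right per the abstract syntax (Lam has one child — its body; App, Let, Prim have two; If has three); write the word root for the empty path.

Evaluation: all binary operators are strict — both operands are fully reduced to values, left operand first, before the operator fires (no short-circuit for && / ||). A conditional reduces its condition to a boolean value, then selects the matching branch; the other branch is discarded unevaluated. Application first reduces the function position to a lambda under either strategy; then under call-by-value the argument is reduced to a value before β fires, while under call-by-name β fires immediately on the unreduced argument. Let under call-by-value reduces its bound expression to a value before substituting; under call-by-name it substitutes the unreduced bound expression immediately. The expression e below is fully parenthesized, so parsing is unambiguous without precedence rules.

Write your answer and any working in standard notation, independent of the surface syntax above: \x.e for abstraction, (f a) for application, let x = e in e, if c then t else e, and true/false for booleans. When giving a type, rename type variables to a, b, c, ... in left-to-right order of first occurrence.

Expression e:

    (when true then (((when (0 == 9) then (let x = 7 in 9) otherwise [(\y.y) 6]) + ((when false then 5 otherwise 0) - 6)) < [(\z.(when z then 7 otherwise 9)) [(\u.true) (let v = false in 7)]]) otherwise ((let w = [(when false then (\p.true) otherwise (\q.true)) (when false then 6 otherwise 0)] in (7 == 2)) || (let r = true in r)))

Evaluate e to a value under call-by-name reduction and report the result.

Answer: true

Working:
step 0: (if true then (((if (0 == 9) then (let x = 7 in 9) else ((\y.y) 6)) + ((if false then 5 else 0) - 6)) < ((\z.(if z then 7 else 9)) ((\u.true) (let v = false in 7)))) else ((let w = ((if false then (\p.true) else (\q.true)) (if false then 6 else 0)) in (7 == 2)) || (let r = true in r)))
step 1: [if@root] (((if (0 == 9) then (let x = 7 in 9) else ((\y.y) 6)) + ((if false then 5 else 0) - 6)) < ((\z.(if z then 7 else 9)) ((\u.true) (let v = false in 7))))
step 2: [delta@0.0.0] (((if false then (let x = 7 in 9) else ((\y.y) 6)) + ((if false then 5 else 0) - 6)) < ((\z.(if z then 7 else 9)) ((\u.true) (let v = false in 7))))
step 3: [if@0.0] ((((\y.y) 6) + ((if false then 5 else 0) - 6)) < ((\z.(if z then 7 else 9)) ((\u.true) (let v = false in 7))))
step 4: [beta@0.0] ((6 + ((if false then 5 else 0) - 6)) < ((\z.(if z then 7 else 9)) ((\u.true) (let v = false in 7))))
step 5: [if@0.1.0] ((6 + (0 - 6)) < ((\z.(if z then 7 else 9)) ((\u.true) (let v = false in 7))))
step 6: [delta@0.1] ((6 + -6) < ((\z.(if z then 7 else 9)) ((\u.true) (let v = false in 7))))
step 7: [delta@0] (0 < ((\z.(if z then 7 else 9)) ((\u.true) (let v = false in 7))))
step 8: [beta@1] (0 < (if ((\u.true) (let v = false in 7)) then 7 else 9))
step 9: [beta@1.0] (0 < (if true then 7 else 9))
step 10: [if@1] (0 < 7)
step 11: [delta@root] true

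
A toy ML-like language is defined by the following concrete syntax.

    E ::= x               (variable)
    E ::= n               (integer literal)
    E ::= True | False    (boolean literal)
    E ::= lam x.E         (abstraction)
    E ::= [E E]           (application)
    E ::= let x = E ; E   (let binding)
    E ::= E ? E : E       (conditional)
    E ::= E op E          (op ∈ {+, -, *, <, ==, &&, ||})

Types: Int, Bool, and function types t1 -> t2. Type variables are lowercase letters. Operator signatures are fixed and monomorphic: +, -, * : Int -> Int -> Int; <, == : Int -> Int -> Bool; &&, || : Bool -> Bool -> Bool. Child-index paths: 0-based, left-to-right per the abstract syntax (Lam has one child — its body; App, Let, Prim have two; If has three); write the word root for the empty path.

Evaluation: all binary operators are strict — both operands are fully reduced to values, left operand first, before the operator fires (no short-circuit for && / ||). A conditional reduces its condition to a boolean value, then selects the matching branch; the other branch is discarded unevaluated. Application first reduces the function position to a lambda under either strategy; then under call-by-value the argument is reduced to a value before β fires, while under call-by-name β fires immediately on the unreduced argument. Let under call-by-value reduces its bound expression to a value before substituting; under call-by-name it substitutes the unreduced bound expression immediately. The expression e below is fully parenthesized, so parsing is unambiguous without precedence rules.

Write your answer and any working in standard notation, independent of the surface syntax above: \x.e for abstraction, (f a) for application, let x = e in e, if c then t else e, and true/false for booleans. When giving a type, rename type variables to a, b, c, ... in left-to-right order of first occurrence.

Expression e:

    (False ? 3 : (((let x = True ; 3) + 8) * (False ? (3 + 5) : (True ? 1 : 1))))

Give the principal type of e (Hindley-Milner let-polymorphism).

Trace:
  unify Bool ~ Bool
let x : Bool
  unify Int ~ Int
  unify Int ~ Int
  unify Int ~ Int
  unify Bool ~ Bool
  unify Int ~ Int
  unify Int ~ Int
  unify Bool ~ Bool
  unify Int ~ Int
  unify Int ~ Int
  unify Int ~ Int
  unify Int ~ Int

Answer: Int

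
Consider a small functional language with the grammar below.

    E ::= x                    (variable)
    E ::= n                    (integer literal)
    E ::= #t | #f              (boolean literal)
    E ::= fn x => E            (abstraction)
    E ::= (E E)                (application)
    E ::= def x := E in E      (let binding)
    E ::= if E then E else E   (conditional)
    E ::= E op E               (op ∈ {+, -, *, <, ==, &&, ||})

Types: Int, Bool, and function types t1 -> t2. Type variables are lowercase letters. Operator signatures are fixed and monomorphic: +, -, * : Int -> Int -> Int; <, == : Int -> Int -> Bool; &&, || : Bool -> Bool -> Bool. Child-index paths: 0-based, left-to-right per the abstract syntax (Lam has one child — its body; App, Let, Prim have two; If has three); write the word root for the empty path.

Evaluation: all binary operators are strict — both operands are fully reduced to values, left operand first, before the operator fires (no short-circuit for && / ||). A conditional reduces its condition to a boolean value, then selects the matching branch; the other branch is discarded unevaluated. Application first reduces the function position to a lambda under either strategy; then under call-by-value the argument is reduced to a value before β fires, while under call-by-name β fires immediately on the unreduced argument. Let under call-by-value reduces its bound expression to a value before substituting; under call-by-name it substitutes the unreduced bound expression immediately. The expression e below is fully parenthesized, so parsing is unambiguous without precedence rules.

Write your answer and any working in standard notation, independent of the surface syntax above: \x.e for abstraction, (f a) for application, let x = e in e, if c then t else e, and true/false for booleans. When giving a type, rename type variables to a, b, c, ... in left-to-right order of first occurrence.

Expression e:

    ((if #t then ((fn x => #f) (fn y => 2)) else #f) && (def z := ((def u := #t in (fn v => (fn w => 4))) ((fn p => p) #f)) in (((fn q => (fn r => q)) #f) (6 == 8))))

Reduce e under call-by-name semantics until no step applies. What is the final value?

Answer: false

Derivation:
step 0: ((if true then ((\x.false) (\y.2)) else false) && (let z = ((let u = true in (\v.(\w.4))) ((\p.p) false)) in (((\q.(\r.q)) false) (6 == 8))))
step 1: [if@0] (((\x.false) (\y.2)) && (let z = ((let u = true in (\v.(\w.4))) ((\p.p) false)) in (((\q.(\r.q)) false) (6 == 8))))
step 2: [beta@0] (false && (let z = ((let u = true in (\v.(\w.4))) ((\p.p) false)) in (((\q.(\r.q)) false) (6 == 8))))
step 3: [let@1] (false && (((\q.(\r.q)) false) (6 == 8)))
step 4: [beta@1.0] (false && ((\r.false) (6 == 8)))
step 5: [beta@1] (false && false)
step 6: [delta@root] false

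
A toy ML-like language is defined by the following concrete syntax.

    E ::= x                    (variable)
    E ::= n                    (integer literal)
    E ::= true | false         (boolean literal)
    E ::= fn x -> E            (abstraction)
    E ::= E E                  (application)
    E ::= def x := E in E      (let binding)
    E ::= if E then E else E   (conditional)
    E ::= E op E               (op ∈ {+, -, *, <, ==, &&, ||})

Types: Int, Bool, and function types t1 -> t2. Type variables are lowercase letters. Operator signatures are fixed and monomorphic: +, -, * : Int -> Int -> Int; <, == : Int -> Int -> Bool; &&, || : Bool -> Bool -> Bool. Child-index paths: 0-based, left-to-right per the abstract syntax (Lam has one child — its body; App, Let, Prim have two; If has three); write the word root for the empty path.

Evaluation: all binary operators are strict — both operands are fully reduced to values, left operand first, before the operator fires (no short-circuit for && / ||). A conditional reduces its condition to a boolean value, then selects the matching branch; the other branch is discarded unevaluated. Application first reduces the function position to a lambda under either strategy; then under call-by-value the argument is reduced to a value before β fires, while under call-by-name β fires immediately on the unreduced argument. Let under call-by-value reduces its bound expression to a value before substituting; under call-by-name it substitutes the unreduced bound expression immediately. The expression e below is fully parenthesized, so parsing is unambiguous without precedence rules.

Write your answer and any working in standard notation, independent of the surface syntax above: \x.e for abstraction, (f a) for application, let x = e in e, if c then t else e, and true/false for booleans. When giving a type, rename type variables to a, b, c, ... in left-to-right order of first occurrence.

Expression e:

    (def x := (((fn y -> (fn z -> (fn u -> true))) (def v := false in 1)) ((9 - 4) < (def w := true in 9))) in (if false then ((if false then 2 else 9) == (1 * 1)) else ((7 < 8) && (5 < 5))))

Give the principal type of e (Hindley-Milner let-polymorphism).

Answer: Bool

Working:
\u._ : c -> Bool
\z._ : b -> c -> Bool
\y._ : a -> b -> c -> Bool
let v : Bool
  unify a -> b -> c -> Bool ~ Int -> d
  unify a ~ Int
  unify b -> c -> Bool ~ d
_ _ : b -> c -> Bool
  unify Int ~ Int
  unify Int ~ Int
  unify Int ~ Int
let w : Bool
  unify Int ~ Int
  unify b -> c -> Bool ~ Bool -> e
  unify b ~ Bool
  unify c -> Bool ~ e
_ _ : c -> Bool
let x : forall. c -> Bool
  unify Bool ~ Bool
  unify Bool ~ Bool
  unify Int ~ Int
  unify Int ~ Int
  unify Int ~ Int
  unify Int ~ Int
  unify Int ~ Int
  unify Int ~ Int
  unify Int ~ Int
  unify Bool ~ Bool
  unify Int ~ Int
  unify Int ~ Int
  unify Bool ~ Bool
  unify Bool ~ Bool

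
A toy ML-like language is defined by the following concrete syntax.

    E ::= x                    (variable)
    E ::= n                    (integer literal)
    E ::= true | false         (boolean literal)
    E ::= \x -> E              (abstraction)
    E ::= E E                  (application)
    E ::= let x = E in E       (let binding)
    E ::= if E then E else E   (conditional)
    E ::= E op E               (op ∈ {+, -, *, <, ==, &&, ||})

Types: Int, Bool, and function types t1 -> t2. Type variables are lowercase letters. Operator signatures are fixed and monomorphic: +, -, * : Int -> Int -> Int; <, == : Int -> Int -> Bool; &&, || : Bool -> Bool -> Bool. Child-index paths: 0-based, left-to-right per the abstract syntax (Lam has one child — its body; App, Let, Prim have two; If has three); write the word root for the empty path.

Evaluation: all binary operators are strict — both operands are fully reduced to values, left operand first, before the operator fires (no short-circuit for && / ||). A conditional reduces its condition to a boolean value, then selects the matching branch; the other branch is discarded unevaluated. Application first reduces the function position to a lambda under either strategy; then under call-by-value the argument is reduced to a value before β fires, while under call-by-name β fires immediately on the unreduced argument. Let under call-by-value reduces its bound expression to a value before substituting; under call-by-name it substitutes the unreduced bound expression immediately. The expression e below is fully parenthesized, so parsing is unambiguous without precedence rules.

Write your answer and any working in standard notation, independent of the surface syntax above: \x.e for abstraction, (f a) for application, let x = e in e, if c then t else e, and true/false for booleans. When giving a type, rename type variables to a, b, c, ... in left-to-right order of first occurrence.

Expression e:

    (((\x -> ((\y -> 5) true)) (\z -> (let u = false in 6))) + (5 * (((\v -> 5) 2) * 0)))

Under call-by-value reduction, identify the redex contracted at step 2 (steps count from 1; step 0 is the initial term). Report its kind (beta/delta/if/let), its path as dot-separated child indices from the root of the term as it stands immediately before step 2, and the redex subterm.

Answer: beta at 0 : ((\y.5) true)

Derivation:
step 0: (((\x.((\y.5) true)) (\z.(let u = false in 6))) + (5 * (((\v.5) 2) * 0)))
step 1: [beta@0] (((\y.5) true) + (5 * (((\v.5) 2) * 0)))
step 2: [beta@0] (5 + (5 * (((\v.5) 2) * 0)))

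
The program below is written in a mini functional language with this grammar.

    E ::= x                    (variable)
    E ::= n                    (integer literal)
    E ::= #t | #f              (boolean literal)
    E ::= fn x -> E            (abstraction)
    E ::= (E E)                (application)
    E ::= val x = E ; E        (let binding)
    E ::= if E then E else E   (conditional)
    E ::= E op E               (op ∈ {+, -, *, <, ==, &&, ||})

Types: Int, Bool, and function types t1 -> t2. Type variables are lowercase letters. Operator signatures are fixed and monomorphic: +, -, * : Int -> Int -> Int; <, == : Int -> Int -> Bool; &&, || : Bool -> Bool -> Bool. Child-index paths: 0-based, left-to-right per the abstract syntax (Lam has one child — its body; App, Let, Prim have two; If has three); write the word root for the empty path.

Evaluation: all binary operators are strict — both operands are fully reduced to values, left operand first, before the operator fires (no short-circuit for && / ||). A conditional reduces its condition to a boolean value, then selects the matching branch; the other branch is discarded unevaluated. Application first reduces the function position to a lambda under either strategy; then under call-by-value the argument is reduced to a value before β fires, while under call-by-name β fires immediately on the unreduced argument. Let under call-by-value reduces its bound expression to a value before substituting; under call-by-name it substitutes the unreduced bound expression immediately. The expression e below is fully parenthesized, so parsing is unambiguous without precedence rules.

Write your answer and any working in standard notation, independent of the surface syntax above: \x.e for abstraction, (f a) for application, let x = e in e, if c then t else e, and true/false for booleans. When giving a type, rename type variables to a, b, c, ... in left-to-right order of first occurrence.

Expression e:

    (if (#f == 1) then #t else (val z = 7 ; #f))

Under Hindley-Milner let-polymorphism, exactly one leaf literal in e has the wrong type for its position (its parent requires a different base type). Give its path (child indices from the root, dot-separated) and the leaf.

Answer: 0.0 : false

Derivation:
  unify Bool ~ Int
  FAIL: mismatch Bool ~ Int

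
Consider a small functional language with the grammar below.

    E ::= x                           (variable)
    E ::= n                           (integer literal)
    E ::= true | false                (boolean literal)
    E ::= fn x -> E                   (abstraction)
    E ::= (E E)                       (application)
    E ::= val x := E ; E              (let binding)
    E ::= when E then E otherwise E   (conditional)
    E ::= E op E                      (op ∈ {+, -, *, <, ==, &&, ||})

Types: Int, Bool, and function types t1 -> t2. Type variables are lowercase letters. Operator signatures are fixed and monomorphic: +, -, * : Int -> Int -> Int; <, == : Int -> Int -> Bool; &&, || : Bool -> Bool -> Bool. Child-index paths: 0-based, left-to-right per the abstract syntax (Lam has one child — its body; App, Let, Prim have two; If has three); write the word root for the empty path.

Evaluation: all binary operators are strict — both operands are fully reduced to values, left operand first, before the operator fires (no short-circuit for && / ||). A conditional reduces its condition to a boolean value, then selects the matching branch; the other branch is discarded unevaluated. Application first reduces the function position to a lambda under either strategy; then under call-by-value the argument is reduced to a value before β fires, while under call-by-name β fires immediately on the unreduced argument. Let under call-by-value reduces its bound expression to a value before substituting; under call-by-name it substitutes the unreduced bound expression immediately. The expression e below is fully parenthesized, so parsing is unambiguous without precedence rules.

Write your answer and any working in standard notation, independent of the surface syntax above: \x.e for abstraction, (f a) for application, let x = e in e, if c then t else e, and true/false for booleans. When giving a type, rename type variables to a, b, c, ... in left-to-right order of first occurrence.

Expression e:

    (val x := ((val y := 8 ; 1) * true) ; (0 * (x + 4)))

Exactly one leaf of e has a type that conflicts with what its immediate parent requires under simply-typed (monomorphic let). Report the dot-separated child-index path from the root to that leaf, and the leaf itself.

Answer: 0.1 : true

Trace:
let y : Int
  unify Int ~ Int
  unify Bool ~ Int
  FAIL: mismatch Bool ~ Int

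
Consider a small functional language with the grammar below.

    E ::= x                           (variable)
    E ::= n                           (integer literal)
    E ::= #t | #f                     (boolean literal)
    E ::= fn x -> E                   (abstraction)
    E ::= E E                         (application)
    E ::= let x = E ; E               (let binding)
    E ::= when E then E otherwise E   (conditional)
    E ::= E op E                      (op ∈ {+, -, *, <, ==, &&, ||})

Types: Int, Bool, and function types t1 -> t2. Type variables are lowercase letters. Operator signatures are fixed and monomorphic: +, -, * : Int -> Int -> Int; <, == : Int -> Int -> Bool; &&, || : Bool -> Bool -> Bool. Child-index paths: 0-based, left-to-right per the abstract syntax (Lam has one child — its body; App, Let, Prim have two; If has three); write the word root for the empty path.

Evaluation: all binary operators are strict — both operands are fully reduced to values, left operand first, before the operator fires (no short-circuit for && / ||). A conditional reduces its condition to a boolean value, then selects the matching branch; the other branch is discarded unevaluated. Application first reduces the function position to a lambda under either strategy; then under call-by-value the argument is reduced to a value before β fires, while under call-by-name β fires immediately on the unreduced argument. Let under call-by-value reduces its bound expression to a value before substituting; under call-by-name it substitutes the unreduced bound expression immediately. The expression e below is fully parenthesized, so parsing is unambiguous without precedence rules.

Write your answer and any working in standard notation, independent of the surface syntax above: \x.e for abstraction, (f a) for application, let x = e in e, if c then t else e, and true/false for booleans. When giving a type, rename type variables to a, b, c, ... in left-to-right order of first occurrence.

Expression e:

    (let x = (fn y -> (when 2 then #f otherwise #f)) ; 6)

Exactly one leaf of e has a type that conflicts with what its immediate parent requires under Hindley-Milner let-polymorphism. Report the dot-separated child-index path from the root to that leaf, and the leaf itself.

Working:
  unify Int ~ Bool
  FAIL: mismatch Int ~ Bool

Answer: 0.0.0 : 2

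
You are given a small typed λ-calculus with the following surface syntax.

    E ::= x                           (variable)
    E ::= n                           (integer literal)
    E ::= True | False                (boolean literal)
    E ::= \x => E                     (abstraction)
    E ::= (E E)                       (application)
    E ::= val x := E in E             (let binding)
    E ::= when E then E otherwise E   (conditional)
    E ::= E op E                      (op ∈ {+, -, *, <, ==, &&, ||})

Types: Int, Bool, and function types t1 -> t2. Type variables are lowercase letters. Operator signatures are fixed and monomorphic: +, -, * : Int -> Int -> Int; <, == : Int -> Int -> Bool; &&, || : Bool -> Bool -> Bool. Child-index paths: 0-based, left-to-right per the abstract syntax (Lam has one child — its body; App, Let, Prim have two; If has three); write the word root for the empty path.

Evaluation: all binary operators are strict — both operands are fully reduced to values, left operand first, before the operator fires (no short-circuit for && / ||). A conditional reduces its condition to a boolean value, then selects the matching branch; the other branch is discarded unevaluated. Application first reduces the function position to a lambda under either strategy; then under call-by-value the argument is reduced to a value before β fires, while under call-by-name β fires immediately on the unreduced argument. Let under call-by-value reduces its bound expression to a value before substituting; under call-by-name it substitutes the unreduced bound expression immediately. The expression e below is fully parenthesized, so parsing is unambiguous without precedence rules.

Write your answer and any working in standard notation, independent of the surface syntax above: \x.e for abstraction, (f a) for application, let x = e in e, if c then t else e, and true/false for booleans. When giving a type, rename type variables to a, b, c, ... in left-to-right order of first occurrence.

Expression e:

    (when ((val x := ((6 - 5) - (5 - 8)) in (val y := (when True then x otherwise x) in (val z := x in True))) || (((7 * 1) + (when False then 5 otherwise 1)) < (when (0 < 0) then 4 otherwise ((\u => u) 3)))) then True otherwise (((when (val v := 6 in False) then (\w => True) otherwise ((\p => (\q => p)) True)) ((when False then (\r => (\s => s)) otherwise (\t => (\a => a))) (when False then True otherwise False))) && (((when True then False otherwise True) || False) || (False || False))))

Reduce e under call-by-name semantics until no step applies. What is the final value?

Answer: true

Trace:
step 0: (if ((let x = ((6 - 5) - (5 - 8)) in (let y = (if true then x else x) in (let z = x in true))) || (((7 * 1) + (if false then 5 else 1)) < (if (0 < 0) then 4 else ((\u.u) 3)))) then true else (((if (let v = 6 in false) then (\w.true) else ((\p.(\q.p)) true)) ((if false then (\r.(\s.s)) else (\t.(\a.a))) (if false then true else false))) && (((if true then false else true) || false) || (false || false))))
step 1: [let@0.0] (if ((let y = (if true then ((6 - 5) - (5 - 8)) else ((6 - 5) - (5 - 8))) in (let z = ((6 - 5) - (5 - 8)) in true)) || (((7 * 1) + (if false then 5 else 1)) < (if (0 < 0) then 4 else ((\u.u) 3)))) then true else (((if (let v = 6 in false) then (\w.true) else ((\p.(\q.p)) true)) ((if false then (\r.(\s.s)) else (\t.(\a.a))) (if false then true else false))) && (((if true then false else true) || false) || (false || false))))
step 2: [let@0.0] (if ((let z = ((6 - 5) - (5 - 8)) in true) || (((7 * 1) + (if false then 5 else 1)) < (if (0 < 0) then 4 else ((\u.u) 3)))) then true else (((if (let v = 6 in false) then (\w.true) else ((\p.(\q.p)) true)) ((if false then (\r.(\s.s)) else (\t.(\a.a))) (if false then true else false))) && (((if true then false else true) || false) || (false || false))))
step 3: [let@0.0] (if (true || (((7 * 1) + (if false then 5 else 1)) < (if (0 < 0) then 4 else ((\u.u) 3)))) then true else (((if (let v = 6 in false) then (\w.true) else ((\p.(\q.p)) true)) ((if false then (\r.(\s.s)) else (\t.(\a.a))) (if false then true else false))) && (((if true then false else true) || false) || (false || false))))
step 4: [delta@0.1.0.0] (if (true || ((7 + (if false then 5 else 1)) < (if (0 < 0) then 4 else ((\u.u) 3)))) then true else (((if (let v = 6 in false) then (\w.true) else ((\p.(\q.p)) true)) ((if false then (\r.(\s.s)) else (\t.(\a.a))) (if false then true else false))) && (((if true then false else true) || false) || (false || false))))
step 5: [if@0.1.0.1] (if (true || ((7 + 1) < (if (0 < 0) then 4 else ((\u.u) 3)))) then true else (((if (let v = 6 in false) then (\w.true) else ((\p.(\q.p)) true)) ((if false then (\r.(\s.s)) else (\t.(\a.a))) (if false then true else false))) && (((if true then false else true) || false) || (false || false))))
step 6: [delta@0.1.0] (if (true || (8 < (if (0 < 0) then 4 else ((\u.u) 3)))) then true else (((if (let v = 6 in false) then (\w.true) else ((\p.(\q.p)) true)) ((if false then (\r.(\s.s)) else (\t.(\a.a))) (if false then true else false))) && (((if true then false else true) || false) || (false || false))))
step 7: [delta@0.1.1.0] (if (true || (8 < (if false then 4 else ((\u.u) 3)))) then true else (((if (let v = 6 in false) then (\w.true) else ((\p.(\q.p)) true)) ((if false then (\r.(\s.s)) else (\t.(\a.a))) (if false then true else false))) && (((if true then false else true) || false) || (false || false))))
step 8: [if@0.1.1] (if (true || (8 < ((\u.u) 3))) then true else (((if (let v = 6 in false) then (\w.true) else ((\p.(\q.p)) true)) ((if false then (\r.(\s.s)) else (\t.(\a.a))) (if false then true else false))) && (((if true then false else true) || false) || (false || false))))
step 9: [beta@0.1.1] (if (true || (8 < 3)) then true else (((if (let v = 6 in false) then (\w.true) else ((\p.(\q.p)) true)) ((if false then (\r.(\s.s)) else (\t.(\a.a))) (if false then true else false))) && (((if true then false else true) || false) || (false || false))))
step 10: [delta@0.1] (if (true || false) then true else (((if (let v = 6 in false) then (\w.true) else ((\p.(\q.p)) true)) ((if false then (\r.(\s.s)) else (\t.(\a.a))) (if false then true else false))) && (((if true then false else true) || false) || (false || false))))
step 11: [delta@0] (if true then true else (((if (let v = 6 in false) then (\w.true) else ((\p.(\q.p)) true)) ((if false then (\r.(\s.s)) else (\t.(\a.a))) (if false then true else false))) && (((if true then false else true) || false) || (false || false))))
step 12: [if@root] true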